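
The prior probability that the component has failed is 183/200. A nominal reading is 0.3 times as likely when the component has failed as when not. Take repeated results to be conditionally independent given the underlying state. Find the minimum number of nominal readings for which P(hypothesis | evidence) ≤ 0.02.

6

Prior odds: 0.915 ÷ 0.085 = 183/17.
Likelihood ratio per nominal reading = 0.3.
Target posterior odds = 0.02/0.98 = 1/49.
Need (183/17) × 0.3ⁿ ≤ 1/49, i.e. 0.3ⁿ ≤ 17/8967.
0.3⁵ = 243/100000 is still above 17/8967 but 0.3⁶ = 729/1000000 is at or below it, so n = 6.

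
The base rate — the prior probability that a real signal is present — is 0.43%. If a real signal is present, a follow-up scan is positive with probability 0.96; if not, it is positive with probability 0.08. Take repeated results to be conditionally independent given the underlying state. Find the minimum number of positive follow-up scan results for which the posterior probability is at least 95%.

4

Prior odds: 0.0043 ÷ 0.9957 = 43/9957.
Likelihood ratio of a positive = 0.96/0.08 = 12.
Target posterior odds = 0.95/0.05 = 19.
Need (43/9957) × 12ⁿ ≥ 19, i.e. 12ⁿ ≥ 189183/43.
12³ = 1728 falls short of 189183/43 but 12⁴ = 20736 reaches it, so n = 4.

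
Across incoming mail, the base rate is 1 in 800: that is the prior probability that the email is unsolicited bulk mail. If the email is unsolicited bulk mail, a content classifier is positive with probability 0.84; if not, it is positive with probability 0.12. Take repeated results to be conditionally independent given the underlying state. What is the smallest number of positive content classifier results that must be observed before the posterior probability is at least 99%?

Prior odds: 0.00125 ÷ 0.99875 = 1/799.
Likelihood ratio of a positive = 0.84/0.12 = 7.
Target odds: 0.99 ÷ 0.01 = 99.
Need (1/799) × 7ⁿ ≥ 99, i.e. 7ⁿ ≥ 79101.
7⁵ = 16807 falls short of 79101 but 7⁶ = 117649 reaches it, so n = 6.

6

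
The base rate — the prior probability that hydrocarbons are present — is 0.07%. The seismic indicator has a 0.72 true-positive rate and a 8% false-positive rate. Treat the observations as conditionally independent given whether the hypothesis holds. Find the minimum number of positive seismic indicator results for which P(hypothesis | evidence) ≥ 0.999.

7

Prior odds = 0.0007/0.9993 = 7/9993.
Likelihood ratio of a positive result = 0.72/0.08 = 9.
Target posterior odds = 0.999/0.001 = 999.
Need (7/9993) × 9ⁿ ≥ 999, i.e. 9ⁿ ≥ 9983007/7.
9⁶ = 531441 falls short of 9983007/7 but 9⁷ = 4782969 reaches it, so n = 7.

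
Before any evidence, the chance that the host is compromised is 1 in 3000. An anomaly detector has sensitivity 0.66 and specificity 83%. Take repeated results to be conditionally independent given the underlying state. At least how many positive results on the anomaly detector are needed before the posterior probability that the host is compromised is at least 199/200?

10

Prior odds: (1/3000) ÷ (2999/3000) = 1/2999.
False-positive rate = 1 − 0.83 = 0.17; likelihood ratio of a positive = 0.66/0.17 = 66/17.
Target odds: 0.995 ÷ 0.005 = 199.
Require (66/17)ⁿ ≥ 199 ÷ (1/2999) = 596801.
(66/17)⁹ ≈200380 falls short of 596801 but (66/17)¹⁰ ≈777947 reaches it, so n = 10.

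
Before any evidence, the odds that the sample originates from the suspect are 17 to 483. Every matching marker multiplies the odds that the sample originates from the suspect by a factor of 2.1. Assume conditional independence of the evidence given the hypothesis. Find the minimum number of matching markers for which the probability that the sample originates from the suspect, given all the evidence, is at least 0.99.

11

Prior odds = 17/483.
Likelihood ratio per matching marker = 2.1.
Target posterior odds = 0.99/0.01 = 99.
Need (17/483) × 2.1ⁿ ≥ 99, i.e. 2.1ⁿ ≥ 47817/17.
2.1¹⁰ ≈1667.99 falls short of 47817/17 but 2.1¹¹ ≈3502.78 reaches it, so n = 11.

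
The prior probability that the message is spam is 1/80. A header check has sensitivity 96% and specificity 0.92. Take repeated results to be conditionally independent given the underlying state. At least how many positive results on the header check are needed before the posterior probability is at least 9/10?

Prior odds: 0.0125 ÷ 0.9875 = 1/79.
False-positive rate = 1 − 0.92 = 0.08; likelihood ratio of a positive = 0.96/0.08 = 12.
Target odds: 0.9 ÷ 0.1 = 9.
Need (1/79) × 12ⁿ ≥ 9, i.e. 12ⁿ ≥ 711.
12² = 144 falls short of 711 but 12³ = 1728 reaches it, so n = 3.

3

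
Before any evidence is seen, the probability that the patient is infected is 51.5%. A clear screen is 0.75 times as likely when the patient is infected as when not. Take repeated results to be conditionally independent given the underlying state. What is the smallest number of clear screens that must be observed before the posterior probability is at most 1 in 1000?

25

Prior odds = 0.515/0.485 = 103/97.
Likelihood ratio per clear screen = 0.75.
Target odds: 0.001 ÷ 0.999 = 1/999.
Need (103/97) × 0.75ⁿ ≤ 1/999, i.e. 0.75ⁿ ≤ 97/102897.
0.75²⁴ ≈0.00100339 is still above 97/102897 but 0.75²⁵ ≈0.000752543 is at or below it, so n = 25.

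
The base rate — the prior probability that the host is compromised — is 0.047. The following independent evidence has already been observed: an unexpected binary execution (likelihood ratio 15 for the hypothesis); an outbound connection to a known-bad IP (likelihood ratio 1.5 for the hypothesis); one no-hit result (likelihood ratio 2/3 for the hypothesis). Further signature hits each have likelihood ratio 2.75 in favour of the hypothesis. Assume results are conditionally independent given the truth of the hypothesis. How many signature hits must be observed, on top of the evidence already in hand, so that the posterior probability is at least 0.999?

8

Prior odds = 0.047/0.953 = 47/953.
Combined Bayes factor of the evidence already in hand = 15 × 1.5 × (2/3) = 15.
Odds after that evidence = (47/953) × 15 = 705/953.
Target odds = 0.999/0.001 = 999.
Need 2.75ⁿ ≥ 999 ÷ (705/953) = 317349/235.
2.75⁷ = 19487171/16384 falls short of 317349/235 but 2.75⁸ = 214358881/65536 reaches it, so n = 8.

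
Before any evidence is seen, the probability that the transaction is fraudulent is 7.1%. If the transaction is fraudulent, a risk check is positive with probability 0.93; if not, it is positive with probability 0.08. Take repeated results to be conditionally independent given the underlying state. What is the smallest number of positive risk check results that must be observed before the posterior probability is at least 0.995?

Prior odds: 0.071 ÷ 0.929 = 71/929.
Likelihood ratio of a positive = 0.93/0.08 = 11.625.
Target odds: 0.995 ÷ 0.005 = 199.
Require 11.625ⁿ ≥ 199 ÷ (71/929) = 184871/71.
11.625³ = 804357/512 falls short of 184871/71 but 11.625⁴ = 74805201/4096 reaches it, so n = 4.

4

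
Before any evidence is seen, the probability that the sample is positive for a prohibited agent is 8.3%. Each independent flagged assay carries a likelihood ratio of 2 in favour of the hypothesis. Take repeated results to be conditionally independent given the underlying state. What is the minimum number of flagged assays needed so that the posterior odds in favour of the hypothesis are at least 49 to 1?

Prior odds = 0.083/0.917 = 83/917.
Likelihood ratio per flagged assay = 2.
Target odds = 49.
Require 2ⁿ ≥ 49 ÷ (83/917) = 44933/83.
2⁹ = 512 falls short of 44933/83 but 2¹⁰ = 1024 reaches it, so n = 10.

10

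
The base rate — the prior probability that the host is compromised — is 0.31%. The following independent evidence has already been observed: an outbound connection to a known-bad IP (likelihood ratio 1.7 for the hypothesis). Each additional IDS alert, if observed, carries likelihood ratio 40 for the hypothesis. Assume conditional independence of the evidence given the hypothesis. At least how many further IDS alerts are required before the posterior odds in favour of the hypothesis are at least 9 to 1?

Prior odds = 0.0031/0.9969 = 31/9969.
Bayes factor of the evidence already in hand = 1.7.
Odds after that evidence = (31/9969) × 1.7 = 527/99690.
Target odds = 9.
Need 40ⁿ ≥ 9 ÷ (527/99690) = 897210/527.
40² = 1600 falls short of 897210/527 but 40³ = 64000 reaches it, so n = 3.

3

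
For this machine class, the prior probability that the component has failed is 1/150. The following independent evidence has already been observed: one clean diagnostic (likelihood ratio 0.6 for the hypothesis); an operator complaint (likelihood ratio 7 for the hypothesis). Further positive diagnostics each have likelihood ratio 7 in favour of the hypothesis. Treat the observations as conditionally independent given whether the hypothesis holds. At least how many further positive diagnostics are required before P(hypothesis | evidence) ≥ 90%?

3

Prior odds = (1/150)/(149/150) = 1/149.
Combined Bayes factor of the evidence already in hand = 0.6 × 7 = 4.2.
Odds after that evidence = (1/149) × 4.2 = 21/745.
Target odds = 0.9/0.1 = 9.
Need 7ⁿ ≥ 9 ÷ (21/745) = 2235/7.
7² = 49 falls short of 2235/7 but 7³ = 343 reaches it, so n = 3.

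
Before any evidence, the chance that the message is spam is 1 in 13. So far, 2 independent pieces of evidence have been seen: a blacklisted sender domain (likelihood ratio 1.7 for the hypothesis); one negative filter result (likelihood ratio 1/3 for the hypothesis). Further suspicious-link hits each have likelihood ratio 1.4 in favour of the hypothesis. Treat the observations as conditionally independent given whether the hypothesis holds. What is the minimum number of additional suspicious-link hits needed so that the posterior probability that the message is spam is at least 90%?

16

Prior odds = (1/13)/(12/13) = 1/12.
Combined Bayes factor of the evidence already in hand = 1.7 × (1/3) = 17/30.
Odds after that evidence = (1/12) × 17/30 = 17/360.
Target odds = 0.9/0.1 = 9.
Need 1.4ⁿ ≥ 9 ÷ (17/360) = 3240/17.
1.4¹⁵ ≈155.568 falls short of 3240/17 but 1.4¹⁶ ≈217.795 reaches it, so n = 16.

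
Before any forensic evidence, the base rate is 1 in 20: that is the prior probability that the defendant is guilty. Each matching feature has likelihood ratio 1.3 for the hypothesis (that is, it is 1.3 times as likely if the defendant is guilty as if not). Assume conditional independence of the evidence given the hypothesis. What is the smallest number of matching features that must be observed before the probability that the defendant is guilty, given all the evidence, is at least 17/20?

18

Prior odds: 0.05 ÷ 0.95 = 1/19.
Likelihood ratio per matching feature = 1.3.
Target posterior odds = 0.85/0.15 = 17/3.
Require 1.3ⁿ ≥ 17/3 ÷ (1/19) = 323/3.
1.3¹⁷ ≈86.5042 falls short of 323/3 but 1.3¹⁸ ≈112.455 reaches it, so n = 18.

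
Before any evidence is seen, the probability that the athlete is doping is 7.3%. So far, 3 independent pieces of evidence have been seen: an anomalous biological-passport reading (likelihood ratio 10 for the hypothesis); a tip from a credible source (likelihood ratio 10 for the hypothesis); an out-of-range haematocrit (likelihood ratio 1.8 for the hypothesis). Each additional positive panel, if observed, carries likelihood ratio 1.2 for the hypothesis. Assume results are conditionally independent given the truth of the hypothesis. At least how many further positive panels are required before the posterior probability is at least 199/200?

Prior odds = 0.073/0.927 = 73/927.
Combined Bayes factor of the evidence already in hand = 10 × 10 × 1.8 = 180.
Odds after that evidence = (73/927) × 180 = 1460/103.
Target odds = 0.995/0.005 = 199.
Need 1.2ⁿ ≥ 199 ÷ (1460/103) = 20497/1460.
1.2¹⁴ ≈12.8392 falls short of 20497/1460 but 1.2¹⁵ ≈15.407 reaches it, so n = 15.

15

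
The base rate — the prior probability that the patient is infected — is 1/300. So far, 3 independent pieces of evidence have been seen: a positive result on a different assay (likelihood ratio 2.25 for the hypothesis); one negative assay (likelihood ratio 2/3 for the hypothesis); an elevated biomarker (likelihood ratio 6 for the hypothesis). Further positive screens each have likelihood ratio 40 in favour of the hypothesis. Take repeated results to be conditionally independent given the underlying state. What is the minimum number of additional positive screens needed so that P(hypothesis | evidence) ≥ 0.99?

3

Prior odds = (1/300)/(299/300) = 1/299.
Combined Bayes factor of the evidence already in hand = 2.25 × (2/3) × 6 = 9.
Odds after that evidence = (1/299) × 9 = 9/299.
Target odds = 0.99/0.01 = 99.
Need 40ⁿ ≥ 99 ÷ (9/299) = 3289.
40² = 1600 falls short of 3289 but 40³ = 64000 reaches it, so n = 3.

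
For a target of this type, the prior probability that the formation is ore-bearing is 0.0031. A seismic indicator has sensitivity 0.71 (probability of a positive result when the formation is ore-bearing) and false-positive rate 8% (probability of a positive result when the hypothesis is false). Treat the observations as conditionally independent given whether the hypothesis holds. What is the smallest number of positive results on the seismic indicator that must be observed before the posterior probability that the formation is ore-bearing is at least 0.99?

Prior odds = 0.0031/0.9969 = 31/9969.
Likelihood ratio of a positive result = 0.71/0.08 = 8.875.
Target odds: 0.99 ÷ 0.01 = 99.
Need (31/9969) × 8.875ⁿ ≥ 99, i.e. 8.875ⁿ ≥ 986931/31.
8.875⁴ = 25411681/4096 falls short of 986931/31 but 8.875⁵ ≈55060.7 reaches it, so n = 5.

5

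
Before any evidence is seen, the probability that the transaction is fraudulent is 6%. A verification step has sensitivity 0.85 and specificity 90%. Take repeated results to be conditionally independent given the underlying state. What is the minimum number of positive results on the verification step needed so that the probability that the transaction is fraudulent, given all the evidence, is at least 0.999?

5

Prior odds = 0.06/0.94 = 3/47.
False-positive rate = 1 − 0.9 = 0.1; likelihood ratio of a positive = 0.85/0.1 = 8.5.
Target posterior odds = 0.999/0.001 = 999.
Need (3/47) × 8.5ⁿ ≥ 999, i.e. 8.5ⁿ ≥ 15651.
8.5⁴ = 5220.0625 falls short of 15651 but 8.5⁵ = 44370.53125 reaches it, so n = 5.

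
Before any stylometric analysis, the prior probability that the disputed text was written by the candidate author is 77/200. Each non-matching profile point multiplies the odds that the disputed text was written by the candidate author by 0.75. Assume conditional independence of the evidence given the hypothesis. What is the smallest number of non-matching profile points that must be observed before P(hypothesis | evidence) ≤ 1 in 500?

Prior odds = 0.385/0.615 = 77/123.
Likelihood ratio per non-matching profile point = 0.75.
Target odds: 0.002 ÷ 0.998 = 1/499.
Require 0.75ⁿ ≤ 1/499 ÷ (77/123) = 123/38423.
0.75¹⁹ ≈0.00422828 is still above 123/38423 but 0.75²⁰ ≈0.00317121 is at or below it, so n = 20.

20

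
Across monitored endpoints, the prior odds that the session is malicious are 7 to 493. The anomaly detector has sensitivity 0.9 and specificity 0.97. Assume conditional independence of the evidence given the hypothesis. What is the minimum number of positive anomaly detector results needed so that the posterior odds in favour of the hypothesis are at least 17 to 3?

Prior odds = 7/493.
False-positive rate = 1 − 0.97 = 0.03; likelihood ratio of a positive = 0.9/0.03 = 30.
Target odds = 17/3.
Need (7/493) × 30ⁿ ≥ 17/3, i.e. 30ⁿ ≥ 8381/21.
30¹ = 30 falls short of 8381/21 but 30² = 900 reaches it, so n = 2.

2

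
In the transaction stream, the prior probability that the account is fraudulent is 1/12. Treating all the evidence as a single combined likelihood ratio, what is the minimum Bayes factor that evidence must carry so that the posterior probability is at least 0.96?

Prior odds = (1/12)/(11/12) = 1/11.
Target odds = 0.96/0.04 = 24.
Required Bayes factor = 24 ÷ (1/11) = 264.

264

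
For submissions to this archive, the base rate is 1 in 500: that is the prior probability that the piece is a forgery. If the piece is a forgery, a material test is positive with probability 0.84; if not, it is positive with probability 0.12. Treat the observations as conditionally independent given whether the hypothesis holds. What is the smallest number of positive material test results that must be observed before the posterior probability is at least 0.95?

5

Prior odds: 0.002 ÷ 0.998 = 1/499.
Likelihood ratio of a positive = 0.84/0.12 = 7.
Target odds: 0.95 ÷ 0.05 = 19.
Require 7ⁿ ≥ 19 ÷ (1/499) = 9481.
7⁴ = 2401 falls short of 9481 but 7⁵ = 16807 reaches it, so n = 5.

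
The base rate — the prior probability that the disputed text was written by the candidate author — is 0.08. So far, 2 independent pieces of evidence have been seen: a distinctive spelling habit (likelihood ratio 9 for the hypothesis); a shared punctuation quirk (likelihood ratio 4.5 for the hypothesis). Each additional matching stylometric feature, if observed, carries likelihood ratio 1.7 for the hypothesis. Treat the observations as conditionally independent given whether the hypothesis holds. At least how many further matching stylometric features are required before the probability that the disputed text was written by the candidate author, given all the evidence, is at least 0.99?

Prior odds = 0.08/0.92 = 2/23.
Combined Bayes factor of the evidence already in hand = 9 × 4.5 = 40.5.
Odds after that evidence = (2/23) × 40.5 = 81/23.
Target odds = 0.99/0.01 = 99.
Need 1.7ⁿ ≥ 99 ÷ (81/23) = 253/9.
1.7⁶ = 24137569/1000000 falls short of 253/9 but 1.7⁷ = 410338673/10000000 reaches it, so n = 7.

7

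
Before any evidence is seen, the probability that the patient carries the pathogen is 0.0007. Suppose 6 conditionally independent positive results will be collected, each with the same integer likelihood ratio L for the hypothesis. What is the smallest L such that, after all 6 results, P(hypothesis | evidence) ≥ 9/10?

5

Prior odds = 0.0007/0.9993 = 7/9993.
Target odds = 0.9/0.1 = 9.
Need L⁶ ≥ 9 ÷ (7/9993) = 89937/7.
4⁶ = 4096 < 89937/7 ≤ 15625 = 5⁶, so L = 5.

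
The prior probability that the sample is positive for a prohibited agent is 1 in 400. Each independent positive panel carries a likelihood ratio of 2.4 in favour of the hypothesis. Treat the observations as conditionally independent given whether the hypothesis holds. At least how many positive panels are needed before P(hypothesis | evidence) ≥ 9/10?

Prior odds = 0.0025/0.9975 = 1/399.
Likelihood ratio per positive panel = 2.4.
Target posterior odds = 0.9/0.1 = 9.
Need (1/399) × 2.4ⁿ ≥ 9, i.e. 2.4ⁿ ≥ 3591.
2.4⁹ ≈2641.81 falls short of 3591 but 2.4¹⁰ ≈6340.34 reaches it, so n = 10.

10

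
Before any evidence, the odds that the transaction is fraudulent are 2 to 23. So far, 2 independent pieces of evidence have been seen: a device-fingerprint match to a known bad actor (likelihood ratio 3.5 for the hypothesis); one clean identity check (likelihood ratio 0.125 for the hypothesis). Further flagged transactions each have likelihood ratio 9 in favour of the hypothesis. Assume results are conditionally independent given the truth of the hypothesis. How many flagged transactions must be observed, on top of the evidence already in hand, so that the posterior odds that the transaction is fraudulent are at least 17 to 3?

3

Prior odds = 2/23.
Combined Bayes factor of the evidence already in hand = 3.5 × 0.125 = 0.4375.
Odds after that evidence = (2/23) × 0.4375 = 7/184.
Target odds = 17/3.
Need 9ⁿ ≥ 17/3 ÷ (7/184) = 3128/21.
9² = 81 falls short of 3128/21 but 9³ = 729 reaches it, so n = 3.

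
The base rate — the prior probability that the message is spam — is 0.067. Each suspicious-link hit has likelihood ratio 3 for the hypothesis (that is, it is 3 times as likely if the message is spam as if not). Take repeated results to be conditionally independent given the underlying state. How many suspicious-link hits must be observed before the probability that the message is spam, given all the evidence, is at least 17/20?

Prior odds: 0.067 ÷ 0.933 = 67/933.
Likelihood ratio per suspicious-link hit = 3.
Target posterior odds = 0.85/0.15 = 17/3.
Require 3ⁿ ≥ 17/3 ÷ (67/933) = 5287/67.
3³ = 27 falls short of 5287/67 but 3⁴ = 81 reaches it, so n = 4.

4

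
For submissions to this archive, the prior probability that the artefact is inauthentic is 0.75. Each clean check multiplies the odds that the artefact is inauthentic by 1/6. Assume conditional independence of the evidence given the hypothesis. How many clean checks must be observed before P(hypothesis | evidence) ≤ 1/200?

Prior odds = 0.75/0.25 = 3.
Likelihood ratio per clean check = 1/6.
Target posterior odds = 0.005/0.995 = 1/199.
Require (1/6)ⁿ ≤ 1/199 ÷ 3 = 1/597.
(1/6)³ = 1/216 is still above 1/597 but (1/6)⁴ = 1/1296 is at or below it, so n = 4.

4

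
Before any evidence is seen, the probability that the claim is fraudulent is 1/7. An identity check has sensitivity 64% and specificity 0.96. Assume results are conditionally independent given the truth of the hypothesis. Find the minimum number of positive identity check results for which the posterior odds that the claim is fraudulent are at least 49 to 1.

Prior odds = (1/7)/(6/7) = 1/6.
False-positive rate = 1 − 0.96 = 0.04; likelihood ratio of a positive = 0.64/0.04 = 16.
Target odds = 49.
Need (1/6) × 16ⁿ ≥ 49, i.e. 16ⁿ ≥ 294.
16² = 256 falls short of 294 but 16³ = 4096 reaches it, so n = 3.

3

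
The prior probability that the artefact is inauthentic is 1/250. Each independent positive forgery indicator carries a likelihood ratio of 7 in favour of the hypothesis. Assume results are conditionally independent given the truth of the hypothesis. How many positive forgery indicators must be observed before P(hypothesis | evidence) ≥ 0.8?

Prior odds = 0.004/0.996 = 1/249.
Likelihood ratio per positive forgery indicator = 7.
Target odds: 0.8 ÷ 0.2 = 4.
Require 7ⁿ ≥ 4 ÷ (1/249) = 996.
7³ = 343 falls short of 996 but 7⁴ = 2401 reaches it, so n = 4.

4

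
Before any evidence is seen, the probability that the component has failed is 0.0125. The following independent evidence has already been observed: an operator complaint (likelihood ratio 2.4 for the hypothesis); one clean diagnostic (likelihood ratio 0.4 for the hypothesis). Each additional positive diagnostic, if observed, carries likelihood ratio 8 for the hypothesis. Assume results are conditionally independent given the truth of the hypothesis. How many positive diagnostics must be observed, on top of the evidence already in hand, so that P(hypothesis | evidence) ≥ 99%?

5

Prior odds = 0.0125/0.9875 = 1/79.
Combined Bayes factor of the evidence already in hand = 2.4 × 0.4 = 0.96.
Odds after that evidence = (1/79) × 0.96 = 24/1975.
Target odds = 0.99/0.01 = 99.
Need 8ⁿ ≥ 99 ÷ (24/1975) = 8146.875.
8⁴ = 4096 falls short of 8146.875 but 8⁵ = 32768 reaches it, so n = 5.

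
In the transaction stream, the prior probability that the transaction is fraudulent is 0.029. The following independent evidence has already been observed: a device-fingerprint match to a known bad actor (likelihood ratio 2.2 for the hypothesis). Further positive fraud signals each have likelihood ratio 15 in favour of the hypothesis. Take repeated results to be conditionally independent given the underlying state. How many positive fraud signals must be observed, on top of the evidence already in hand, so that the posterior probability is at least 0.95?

Prior odds = 0.029/0.971 = 29/971.
Bayes factor of the evidence already in hand = 2.2.
Odds after that evidence = (29/971) × 2.2 = 319/4855.
Target odds = 0.95/0.05 = 19.
Need 15ⁿ ≥ 19 ÷ (319/4855) = 92245/319.
15² = 225 falls short of 92245/319 but 15³ = 3375 reaches it, so n = 3.

3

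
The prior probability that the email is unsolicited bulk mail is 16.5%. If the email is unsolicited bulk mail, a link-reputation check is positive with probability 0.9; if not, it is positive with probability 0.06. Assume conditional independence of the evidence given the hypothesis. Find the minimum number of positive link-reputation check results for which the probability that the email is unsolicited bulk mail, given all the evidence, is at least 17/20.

2

Prior odds: 0.165 ÷ 0.835 = 33/167.
Likelihood ratio of a positive = 0.9/0.06 = 15.
Target odds: 0.85 ÷ 0.15 = 17/3.
Need (33/167) × 15ⁿ ≥ 17/3, i.e. 15ⁿ ≥ 2839/99.
15¹ = 15 falls short of 2839/99 but 15² = 225 reaches it, so n = 2.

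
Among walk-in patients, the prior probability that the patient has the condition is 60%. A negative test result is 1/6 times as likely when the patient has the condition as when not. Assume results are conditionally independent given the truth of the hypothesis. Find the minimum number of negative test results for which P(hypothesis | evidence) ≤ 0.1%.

5

Prior odds = 0.6/0.4 = 1.5.
Likelihood ratio per negative test result = 1/6.
Target odds: 0.001 ÷ 0.999 = 1/999.
Need 1.5 × (1/6)ⁿ ≤ 1/999, i.e. (1/6)ⁿ ≤ 2/2997.
(1/6)⁴ = 1/1296 is still above 2/2997 but (1/6)⁵ = 1/7776 is at or below it, so n = 5.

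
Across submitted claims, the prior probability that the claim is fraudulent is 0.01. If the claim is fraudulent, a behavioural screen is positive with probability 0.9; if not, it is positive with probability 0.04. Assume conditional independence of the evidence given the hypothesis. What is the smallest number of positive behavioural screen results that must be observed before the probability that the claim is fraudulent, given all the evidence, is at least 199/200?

4

Prior odds = 0.01/0.99 = 1/99.
Likelihood ratio of a positive = 0.9/0.04 = 22.5.
Target odds: 0.995 ÷ 0.005 = 199.
Need (1/99) × 22.5ⁿ ≥ 199, i.e. 22.5ⁿ ≥ 19701.
22.5³ = 11390.625 falls short of 19701 but 22.5⁴ = 256289.0625 reaches it, so n = 4.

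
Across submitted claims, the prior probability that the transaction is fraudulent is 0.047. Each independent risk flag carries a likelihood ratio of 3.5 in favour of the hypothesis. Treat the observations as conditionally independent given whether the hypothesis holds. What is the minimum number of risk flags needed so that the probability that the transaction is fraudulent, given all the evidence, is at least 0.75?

4

Prior odds: 0.047 ÷ 0.953 = 47/953.
Likelihood ratio per risk flag = 3.5.
Target posterior odds = 0.75/0.25 = 3.
Require 3.5ⁿ ≥ 3 ÷ (47/953) = 2859/47.
3.5³ = 42.875 falls short of 2859/47 but 3.5⁴ = 150.0625 reaches it, so n = 4.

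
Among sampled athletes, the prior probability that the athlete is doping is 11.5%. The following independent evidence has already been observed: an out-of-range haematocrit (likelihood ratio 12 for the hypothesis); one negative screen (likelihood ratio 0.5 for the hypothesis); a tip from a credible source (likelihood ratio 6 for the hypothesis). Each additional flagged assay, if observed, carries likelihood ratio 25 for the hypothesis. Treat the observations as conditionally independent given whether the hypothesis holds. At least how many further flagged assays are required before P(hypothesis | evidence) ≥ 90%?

Prior odds = 0.115/0.885 = 23/177.
Combined Bayes factor of the evidence already in hand = 12 × 0.5 × 6 = 36.
Odds after that evidence = (23/177) × 36 = 276/59.
Target odds = 0.9/0.1 = 9.
Need 25ⁿ ≥ 9 ÷ (276/59) = 177/92.
25¹ = 25, which meets the required 177/92; so n = 1.

1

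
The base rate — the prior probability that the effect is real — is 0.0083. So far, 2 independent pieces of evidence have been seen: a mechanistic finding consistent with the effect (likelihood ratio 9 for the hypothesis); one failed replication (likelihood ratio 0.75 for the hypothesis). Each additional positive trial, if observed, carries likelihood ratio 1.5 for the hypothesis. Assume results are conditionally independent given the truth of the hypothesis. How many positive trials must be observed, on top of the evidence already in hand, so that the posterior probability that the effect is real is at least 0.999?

Prior odds = 0.0083/0.9917 = 83/9917.
Combined Bayes factor of the evidence already in hand = 9 × 0.75 = 6.75.
Odds after that evidence = (83/9917) × 6.75 = 2241/39668.
Target odds = 0.999/0.001 = 999.
Need 1.5ⁿ ≥ 999 ÷ (2241/39668) = 1467716/83.
1.5²⁴ ≈16834.1 falls short of 1467716/83 but 1.5²⁵ ≈25251.2 reaches it, so n = 25.

25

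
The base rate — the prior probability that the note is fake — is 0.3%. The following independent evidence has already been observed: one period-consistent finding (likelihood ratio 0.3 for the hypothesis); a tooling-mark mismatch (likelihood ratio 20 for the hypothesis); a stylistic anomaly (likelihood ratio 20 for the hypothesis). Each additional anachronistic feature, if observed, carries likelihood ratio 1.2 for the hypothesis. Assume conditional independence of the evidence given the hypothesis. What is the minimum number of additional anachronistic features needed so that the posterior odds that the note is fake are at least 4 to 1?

Prior odds = 0.003/0.997 = 3/997.
Combined Bayes factor of the evidence already in hand = 0.3 × 20 × 20 = 120.
Odds after that evidence = (3/997) × 120 = 360/997.
Target odds = 4.
Need 1.2ⁿ ≥ 4 ÷ (360/997) = 997/90.
1.2¹³ ≈10.6993 falls short of 997/90 but 1.2¹⁴ ≈12.8392 reaches it, so n = 14.

14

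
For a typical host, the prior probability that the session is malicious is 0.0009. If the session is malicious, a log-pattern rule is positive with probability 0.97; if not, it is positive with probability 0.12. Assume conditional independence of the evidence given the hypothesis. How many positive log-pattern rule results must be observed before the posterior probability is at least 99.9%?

7

Prior odds: 0.0009 ÷ 0.9991 = 9/9991.
Likelihood ratio of a positive = 0.97/0.12 = 97/12.
Target posterior odds = 0.999/0.001 = 999.
Need (9/9991) × (97/12)ⁿ ≥ 999, i.e. (97/12)ⁿ ≥ 1109001.
(97/12)⁶ ≈278961 falls short of 1109001 but (97/12)⁷ ≈2.25493e+06 reaches it, so n = 7.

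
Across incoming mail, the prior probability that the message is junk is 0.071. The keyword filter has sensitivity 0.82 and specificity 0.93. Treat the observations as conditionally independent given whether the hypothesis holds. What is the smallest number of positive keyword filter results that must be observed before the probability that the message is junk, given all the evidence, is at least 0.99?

3

Prior odds = 0.071/0.929 = 71/929.
False-positive rate = 1 − 0.93 = 0.07; likelihood ratio of a positive = 0.82/0.07 = 82/7.
Target posterior odds = 0.99/0.01 = 99.
Require (82/7)ⁿ ≥ 99 ÷ (71/929) = 91971/71.
(82/7)² = 6724/49 falls short of 91971/71 but (82/7)³ = 551368/343 reaches it, so n = 3.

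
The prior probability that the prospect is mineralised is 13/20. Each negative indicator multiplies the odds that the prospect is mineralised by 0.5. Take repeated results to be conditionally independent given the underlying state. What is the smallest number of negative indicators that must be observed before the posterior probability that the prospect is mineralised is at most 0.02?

7

Prior odds = 0.65/0.35 = 13/7.
Likelihood ratio per negative indicator = 0.5.
Target posterior odds = 0.02/0.98 = 1/49.
Need (13/7) × 0.5ⁿ ≤ 1/49, i.e. 0.5ⁿ ≤ 1/91.
0.5⁶ = 0.015625 is still above 1/91 but 0.5⁷ = 0.0078125 is at or below it, so n = 7.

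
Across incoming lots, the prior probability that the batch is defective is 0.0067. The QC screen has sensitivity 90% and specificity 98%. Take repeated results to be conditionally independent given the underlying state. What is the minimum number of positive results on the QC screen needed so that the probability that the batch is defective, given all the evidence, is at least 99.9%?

4

Prior odds = 0.0067/0.9933 = 67/9933.
False-positive rate = 1 − 0.98 = 0.02; likelihood ratio of a positive = 0.9/0.02 = 45.
Target posterior odds = 0.999/0.001 = 999.
Need (67/9933) × 45ⁿ ≥ 999, i.e. 45ⁿ ≥ 9923067/67.
45³ = 91125 falls short of 9923067/67 but 45⁴ = 4100625 reaches it, so n = 4.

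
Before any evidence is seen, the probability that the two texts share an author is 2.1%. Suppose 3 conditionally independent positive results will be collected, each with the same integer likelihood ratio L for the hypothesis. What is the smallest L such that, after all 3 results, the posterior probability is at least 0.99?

17

Prior odds = 0.021/0.979 = 21/979.
Target odds = 0.99/0.01 = 99.
Need L³ ≥ 99 ÷ (21/979) = 32307/7.
16³ = 4096 < 32307/7 ≤ 4913 = 17³, so L = 17.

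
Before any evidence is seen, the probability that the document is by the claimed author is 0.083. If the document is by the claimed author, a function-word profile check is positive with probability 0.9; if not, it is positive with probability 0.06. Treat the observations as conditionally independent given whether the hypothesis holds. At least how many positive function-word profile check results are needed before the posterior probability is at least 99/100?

3

Prior odds = 0.083/0.917 = 83/917.
Likelihood ratio of a positive = 0.9/0.06 = 15.
Target odds: 0.99 ÷ 0.01 = 99.
Need (83/917) × 15ⁿ ≥ 99, i.e. 15ⁿ ≥ 90783/83.
15² = 225 falls short of 90783/83 but 15³ = 3375 reaches it, so n = 3.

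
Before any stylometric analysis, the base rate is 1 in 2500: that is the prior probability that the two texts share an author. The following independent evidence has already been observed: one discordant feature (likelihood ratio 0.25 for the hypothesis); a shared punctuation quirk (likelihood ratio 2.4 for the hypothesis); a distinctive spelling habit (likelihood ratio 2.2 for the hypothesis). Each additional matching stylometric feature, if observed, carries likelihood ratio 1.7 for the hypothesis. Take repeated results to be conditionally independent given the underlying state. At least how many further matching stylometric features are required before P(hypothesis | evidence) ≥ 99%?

23

Prior odds = 0.0004/0.9996 = 1/2499.
Combined Bayes factor of the evidence already in hand = 0.25 × 2.4 × 2.2 = 1.32.
Odds after that evidence = (1/2499) × 1.32 = 11/20825.
Target odds = 0.99/0.01 = 99.
Need 1.7ⁿ ≥ 99 ÷ (11/20825) = 187425.
1.7²² ≈117456 falls short of 187425 but 1.7²³ ≈199676 reaches it, so n = 23.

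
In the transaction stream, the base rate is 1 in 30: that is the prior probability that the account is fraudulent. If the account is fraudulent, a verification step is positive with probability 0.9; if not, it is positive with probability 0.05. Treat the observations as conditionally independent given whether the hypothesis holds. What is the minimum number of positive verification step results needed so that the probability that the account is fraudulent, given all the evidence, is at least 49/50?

3

Prior odds: (1/30) ÷ (29/30) = 1/29.
Likelihood ratio of a positive = 0.9/0.05 = 18.
Target posterior odds = 0.98/0.02 = 49.
Require 18ⁿ ≥ 49 ÷ (1/29) = 1421.
18² = 324 falls short of 1421 but 18³ = 5832 reaches it, so n = 3.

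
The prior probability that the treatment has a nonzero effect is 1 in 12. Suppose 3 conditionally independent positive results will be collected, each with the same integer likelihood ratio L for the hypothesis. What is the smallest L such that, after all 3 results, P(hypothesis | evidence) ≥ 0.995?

Prior odds = (1/12)/(11/12) = 1/11.
Target odds = 0.995/0.005 = 199.
Need L³ ≥ 199 ÷ (1/11) = 2189.
12³ = 1728 < 2189 ≤ 2197 = 13³, so L = 13.

13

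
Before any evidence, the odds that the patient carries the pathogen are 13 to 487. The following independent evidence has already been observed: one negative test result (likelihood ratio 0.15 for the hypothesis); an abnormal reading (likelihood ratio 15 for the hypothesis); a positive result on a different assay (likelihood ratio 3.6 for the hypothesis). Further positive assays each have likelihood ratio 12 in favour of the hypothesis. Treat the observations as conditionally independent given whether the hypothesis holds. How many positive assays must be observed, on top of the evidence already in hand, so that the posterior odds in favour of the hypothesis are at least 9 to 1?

2

Prior odds = 13/487.
Combined Bayes factor of the evidence already in hand = 0.15 × 15 × 3.6 = 8.1.
Odds after that evidence = (13/487) × 8.1 = 1053/4870.
Target odds = 9.
Need 12ⁿ ≥ 9 ÷ (1053/4870) = 4870/117.
12¹ = 12 falls short of 4870/117 but 12² = 144 reaches it, so n = 2.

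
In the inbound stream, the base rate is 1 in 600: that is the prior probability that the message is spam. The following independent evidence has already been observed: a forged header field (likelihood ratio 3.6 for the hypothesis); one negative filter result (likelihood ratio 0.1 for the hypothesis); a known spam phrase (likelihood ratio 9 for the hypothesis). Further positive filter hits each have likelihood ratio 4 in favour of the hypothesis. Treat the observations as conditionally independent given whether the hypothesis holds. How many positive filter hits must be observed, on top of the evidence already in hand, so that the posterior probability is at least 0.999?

Prior odds = (1/600)/(599/600) = 1/599.
Combined Bayes factor of the evidence already in hand = 3.6 × 0.1 × 9 = 3.24.
Odds after that evidence = (1/599) × 3.24 = 81/14975.
Target odds = 0.999/0.001 = 999.
Need 4ⁿ ≥ 999 ÷ (81/14975) = 554075/3.
4⁸ = 65536 falls short of 554075/3 but 4⁹ = 262144 reaches it, so n = 9.

9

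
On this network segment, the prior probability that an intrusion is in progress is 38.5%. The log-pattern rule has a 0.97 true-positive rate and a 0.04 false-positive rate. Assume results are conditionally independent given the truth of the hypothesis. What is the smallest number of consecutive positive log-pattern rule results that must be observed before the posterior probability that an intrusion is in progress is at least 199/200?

2

Prior odds = 0.385/0.615 = 77/123.
Likelihood ratio of a positive result = 0.97/0.04 = 24.25.
Target posterior odds = 0.995/0.005 = 199.
Require 24.25ⁿ ≥ 199 ÷ (77/123) = 24477/77.
24.25¹ = 24.25 falls short of 24477/77 but 24.25² = 588.0625 reaches it, so n = 2.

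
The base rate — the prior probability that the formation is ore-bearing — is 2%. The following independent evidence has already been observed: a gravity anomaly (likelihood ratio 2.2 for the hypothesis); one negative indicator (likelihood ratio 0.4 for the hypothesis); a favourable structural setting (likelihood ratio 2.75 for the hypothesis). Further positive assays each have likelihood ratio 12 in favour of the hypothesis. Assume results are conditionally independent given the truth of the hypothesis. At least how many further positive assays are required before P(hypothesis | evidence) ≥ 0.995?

4

Prior odds = 0.02/0.98 = 1/49.
Combined Bayes factor of the evidence already in hand = 2.2 × 0.4 × 2.75 = 2.42.
Odds after that evidence = (1/49) × 2.42 = 121/2450.
Target odds = 0.995/0.005 = 199.
Need 12ⁿ ≥ 199 ÷ (121/2450) = 487550/121.
12³ = 1728 falls short of 487550/121 but 12⁴ = 20736 reaches it, so n = 4.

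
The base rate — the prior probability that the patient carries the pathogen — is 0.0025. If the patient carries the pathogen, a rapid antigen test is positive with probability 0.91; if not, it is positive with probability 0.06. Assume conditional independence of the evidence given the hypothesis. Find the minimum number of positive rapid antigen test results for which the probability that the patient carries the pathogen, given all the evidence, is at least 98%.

4

Prior odds: 0.0025 ÷ 0.9975 = 1/399.
Likelihood ratio of a positive = 0.91/0.06 = 91/6.
Target posterior odds = 0.98/0.02 = 49.
Need (1/399) × (91/6)ⁿ ≥ 49, i.e. (91/6)ⁿ ≥ 19551.
(91/6)³ = 753571/216 falls short of 19551 but (91/6)⁴ = 68574961/1296 reaches it, so n = 4.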